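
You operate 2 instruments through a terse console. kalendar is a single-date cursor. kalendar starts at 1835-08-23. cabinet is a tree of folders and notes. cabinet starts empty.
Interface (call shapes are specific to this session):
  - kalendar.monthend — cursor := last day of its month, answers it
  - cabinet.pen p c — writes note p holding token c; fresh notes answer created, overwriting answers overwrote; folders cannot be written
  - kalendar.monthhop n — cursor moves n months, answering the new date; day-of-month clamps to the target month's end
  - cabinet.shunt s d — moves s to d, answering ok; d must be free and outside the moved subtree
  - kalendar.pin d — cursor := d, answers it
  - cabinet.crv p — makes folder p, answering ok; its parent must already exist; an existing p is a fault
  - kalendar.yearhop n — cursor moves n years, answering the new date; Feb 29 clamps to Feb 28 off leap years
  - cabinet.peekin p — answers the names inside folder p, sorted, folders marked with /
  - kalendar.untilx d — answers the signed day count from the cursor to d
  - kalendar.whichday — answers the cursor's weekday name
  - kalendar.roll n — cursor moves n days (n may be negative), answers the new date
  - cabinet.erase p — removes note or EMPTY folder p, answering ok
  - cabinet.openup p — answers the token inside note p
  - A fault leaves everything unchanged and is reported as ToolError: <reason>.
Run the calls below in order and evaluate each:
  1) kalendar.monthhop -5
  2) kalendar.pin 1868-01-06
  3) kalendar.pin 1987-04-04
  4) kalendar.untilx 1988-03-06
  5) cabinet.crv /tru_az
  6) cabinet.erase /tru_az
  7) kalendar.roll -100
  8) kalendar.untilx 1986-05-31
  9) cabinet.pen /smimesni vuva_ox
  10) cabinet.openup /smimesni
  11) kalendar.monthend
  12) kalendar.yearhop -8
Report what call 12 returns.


[in] kalendar.monthhop n=-5
:: 1835-03-23
[in] kalendar.pin d=1868-01-06
:: 1868-01-06
[in] kalendar.pin d=1987-04-04
:: 1987-04-04
[in] kalendar.untilx d=1988-03-06
:: 337
[in] cabinet.crv p=/tru_az
:: ok
[in] cabinet.erase p=/tru_az
:: ok
[in] kalendar.roll n=-100
:: 1986-12-25
[in] kalendar.untilx d=1986-05-31
:: -208
[in] cabinet.pen p=/smimesni c=vuva_ox
:: created
[in] cabinet.openup p=/smimesni
:: vuva_ox
[in] kalendar.monthend
:: 1986-12-31
[in] kalendar.yearhop n=-8
:: 1978-12-31

Answer: 1978-12-31


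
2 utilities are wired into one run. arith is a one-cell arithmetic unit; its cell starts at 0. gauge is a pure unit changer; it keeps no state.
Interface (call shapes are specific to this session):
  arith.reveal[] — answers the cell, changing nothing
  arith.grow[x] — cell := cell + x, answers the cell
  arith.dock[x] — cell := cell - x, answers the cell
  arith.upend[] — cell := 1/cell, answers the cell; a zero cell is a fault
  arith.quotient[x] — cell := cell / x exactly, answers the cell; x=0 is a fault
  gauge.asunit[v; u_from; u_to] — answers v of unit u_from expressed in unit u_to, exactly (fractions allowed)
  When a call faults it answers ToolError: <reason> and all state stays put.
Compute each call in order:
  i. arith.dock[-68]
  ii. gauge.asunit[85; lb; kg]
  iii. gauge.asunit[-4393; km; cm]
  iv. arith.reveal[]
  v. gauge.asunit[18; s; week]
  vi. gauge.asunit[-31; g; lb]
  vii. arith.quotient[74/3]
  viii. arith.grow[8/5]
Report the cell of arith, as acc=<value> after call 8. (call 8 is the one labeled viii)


Answer: acc=806/185

Derivation:
→ arith.dock(-68)
← 68
→ gauge.asunit(85, lb, kg)
← 771107029/20000000
→ gauge.asunit(-4393, km, cm)
← -439300000
→ arith.reveal()
← 68
→ gauge.asunit(18, s, week)
← 1/33600
→ gauge.asunit(-31, g, lb)
← -3100000/45359237
→ arith.quotient(74/3)
← 102/37
→ arith.grow(8/5)
← 806/185


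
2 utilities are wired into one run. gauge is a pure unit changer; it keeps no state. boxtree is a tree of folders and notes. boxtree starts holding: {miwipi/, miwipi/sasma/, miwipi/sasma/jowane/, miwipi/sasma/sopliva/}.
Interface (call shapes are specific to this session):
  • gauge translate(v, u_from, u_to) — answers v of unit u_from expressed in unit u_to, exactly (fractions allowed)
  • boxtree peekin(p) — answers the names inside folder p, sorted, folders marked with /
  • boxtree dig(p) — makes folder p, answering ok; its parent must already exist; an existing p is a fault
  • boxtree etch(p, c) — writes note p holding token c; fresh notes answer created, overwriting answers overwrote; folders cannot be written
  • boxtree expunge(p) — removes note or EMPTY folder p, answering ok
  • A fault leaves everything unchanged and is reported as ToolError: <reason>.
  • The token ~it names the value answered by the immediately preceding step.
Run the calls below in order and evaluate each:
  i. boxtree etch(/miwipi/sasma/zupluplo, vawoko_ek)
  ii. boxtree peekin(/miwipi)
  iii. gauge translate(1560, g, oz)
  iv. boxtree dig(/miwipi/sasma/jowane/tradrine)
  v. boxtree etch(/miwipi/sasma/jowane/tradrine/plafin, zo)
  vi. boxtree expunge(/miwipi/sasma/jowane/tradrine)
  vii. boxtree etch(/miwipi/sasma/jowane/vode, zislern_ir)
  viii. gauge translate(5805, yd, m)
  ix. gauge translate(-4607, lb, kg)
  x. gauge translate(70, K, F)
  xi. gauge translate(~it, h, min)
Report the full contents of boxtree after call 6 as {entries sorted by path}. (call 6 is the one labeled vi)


% boxtree etch p: /miwipi/sasma/zupluplo c: vawoko_ek
= created
% boxtree peekin p: /miwipi
= [sasma/]
% gauge translate v: 1560 u_from: g u_to: oz
= 2496000000/45359237
% boxtree dig p: /miwipi/sasma/jowane/tradrine
= ok
% boxtree etch p: /miwipi/sasma/jowane/tradrine/plafin c: zo
= created
% boxtree expunge p: /miwipi/sasma/jowane/tradrine
= ToolError: not empty
% boxtree etch p: /miwipi/sasma/jowane/vode c: zislern_ir
= created
% gauge translate v: 5805 u_from: yd u_to: m
= 1327023/250
% gauge translate v: -4607 u_from: lb u_to: kg
= -208970004859/100000000
% gauge translate v: 70 u_from: K u_to: F
= -33367/100
% gauge translate v: ~it u_from: h u_to: min
= -100101/5

Answer: {miwipi/, miwipi/sasma/, miwipi/sasma/jowane/, miwipi/sasma/jowane/tradrine/, miwipi/sasma/jowane/tradrine/plafin=zo, miwipi/sasma/sopliva/, miwipi/sasma/zupluplo=vawoko_ek}


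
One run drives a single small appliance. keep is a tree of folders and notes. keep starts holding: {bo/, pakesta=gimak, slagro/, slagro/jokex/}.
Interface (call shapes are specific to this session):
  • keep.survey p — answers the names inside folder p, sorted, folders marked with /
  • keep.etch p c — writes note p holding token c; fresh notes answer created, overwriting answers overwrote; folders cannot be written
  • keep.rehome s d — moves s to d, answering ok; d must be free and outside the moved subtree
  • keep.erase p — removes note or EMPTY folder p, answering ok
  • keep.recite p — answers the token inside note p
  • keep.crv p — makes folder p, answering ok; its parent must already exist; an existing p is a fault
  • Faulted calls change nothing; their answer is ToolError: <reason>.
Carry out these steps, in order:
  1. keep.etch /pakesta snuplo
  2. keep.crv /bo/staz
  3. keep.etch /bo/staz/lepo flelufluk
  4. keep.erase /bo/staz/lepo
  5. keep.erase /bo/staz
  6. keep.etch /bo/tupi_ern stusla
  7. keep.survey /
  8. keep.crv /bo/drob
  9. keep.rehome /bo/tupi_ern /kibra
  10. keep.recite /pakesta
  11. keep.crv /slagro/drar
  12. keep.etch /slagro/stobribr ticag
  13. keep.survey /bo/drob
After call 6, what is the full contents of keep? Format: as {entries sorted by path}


$ keep.etch /pakesta snuplo
  overwrote
$ keep.crv /bo/staz
  ok
$ keep.etch /bo/staz/lepo flelufluk
  created
$ keep.erase /bo/staz/lepo
  ok
$ keep.erase /bo/staz
  ok
$ keep.etch /bo/tupi_ern stusla
  created
$ keep.survey /
  [bo/, pakesta, slagro/]
$ keep.crv /bo/drob
  ok
$ keep.rehome /bo/tupi_ern /kibra
  ok
$ keep.recite /pakesta
  snuplo
$ keep.crv /slagro/drar
  ok
$ keep.etch /slagro/stobribr ticag
  created
$ keep.survey /bo/drob
  []

Answer: {bo/, bo/tupi_ern=stusla, pakesta=snuplo, slagro/, slagro/jokex/}


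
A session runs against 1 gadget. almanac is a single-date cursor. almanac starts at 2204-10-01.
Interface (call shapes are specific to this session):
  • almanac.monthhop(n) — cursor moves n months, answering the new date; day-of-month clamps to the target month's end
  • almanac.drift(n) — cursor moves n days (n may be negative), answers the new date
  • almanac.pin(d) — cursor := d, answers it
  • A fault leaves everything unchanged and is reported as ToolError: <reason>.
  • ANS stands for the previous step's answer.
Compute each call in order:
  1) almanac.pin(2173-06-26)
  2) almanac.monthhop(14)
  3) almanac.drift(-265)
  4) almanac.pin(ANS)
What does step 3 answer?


Answer: 2173-12-04

Derivation:
% pin(d: 2173-06-26) : 2173-06-26
% monthhop(n: 14) : 2174-08-26
% drift(n: -265) : 2173-12-04
% pin(d: ANS) : 2173-12-04


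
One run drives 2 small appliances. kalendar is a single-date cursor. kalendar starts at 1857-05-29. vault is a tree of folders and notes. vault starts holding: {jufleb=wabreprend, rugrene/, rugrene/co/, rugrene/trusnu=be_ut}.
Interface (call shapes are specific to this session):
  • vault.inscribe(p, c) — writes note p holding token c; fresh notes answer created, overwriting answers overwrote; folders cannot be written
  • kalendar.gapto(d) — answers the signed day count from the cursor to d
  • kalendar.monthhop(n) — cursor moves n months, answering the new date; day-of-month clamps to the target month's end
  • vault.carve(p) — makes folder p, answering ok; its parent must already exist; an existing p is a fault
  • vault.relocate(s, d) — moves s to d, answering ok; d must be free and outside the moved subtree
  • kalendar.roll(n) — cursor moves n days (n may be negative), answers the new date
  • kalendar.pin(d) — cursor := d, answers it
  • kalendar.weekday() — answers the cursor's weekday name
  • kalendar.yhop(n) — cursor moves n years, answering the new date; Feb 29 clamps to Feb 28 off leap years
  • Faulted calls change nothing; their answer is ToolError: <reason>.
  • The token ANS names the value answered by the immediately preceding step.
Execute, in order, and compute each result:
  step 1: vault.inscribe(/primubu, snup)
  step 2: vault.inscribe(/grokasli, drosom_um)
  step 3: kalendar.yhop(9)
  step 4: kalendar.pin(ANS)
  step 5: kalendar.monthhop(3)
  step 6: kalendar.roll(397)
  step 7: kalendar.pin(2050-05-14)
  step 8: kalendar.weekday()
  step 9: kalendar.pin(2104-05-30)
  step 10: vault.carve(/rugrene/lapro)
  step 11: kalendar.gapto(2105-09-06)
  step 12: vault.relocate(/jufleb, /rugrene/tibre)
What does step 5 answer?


Answer: 1866-08-29

Derivation:
Step: vault.inscribe[/primubu; snup]
Result: created
Step: vault.inscribe[/grokasli; drosom_um]
Result: created
Step: kalendar.yhop[9]
Result: 1866-05-29
Step: kalendar.pin[ANS]
Result: 1866-05-29
Step: kalendar.monthhop[3]
Result: 1866-08-29
Step: kalendar.roll[397]
Result: 1867-09-30
Step: kalendar.pin[2050-05-14]
Result: 2050-05-14
Step: kalendar.weekday[]
Result: Saturday
Step: kalendar.pin[2104-05-30]
Result: 2104-05-30
Step: vault.carve[/rugrene/lapro]
Result: ok
Step: kalendar.gapto[2105-09-06]
Result: 464
Step: vault.relocate[/jufleb; /rugrene/tibre]
Result: ok


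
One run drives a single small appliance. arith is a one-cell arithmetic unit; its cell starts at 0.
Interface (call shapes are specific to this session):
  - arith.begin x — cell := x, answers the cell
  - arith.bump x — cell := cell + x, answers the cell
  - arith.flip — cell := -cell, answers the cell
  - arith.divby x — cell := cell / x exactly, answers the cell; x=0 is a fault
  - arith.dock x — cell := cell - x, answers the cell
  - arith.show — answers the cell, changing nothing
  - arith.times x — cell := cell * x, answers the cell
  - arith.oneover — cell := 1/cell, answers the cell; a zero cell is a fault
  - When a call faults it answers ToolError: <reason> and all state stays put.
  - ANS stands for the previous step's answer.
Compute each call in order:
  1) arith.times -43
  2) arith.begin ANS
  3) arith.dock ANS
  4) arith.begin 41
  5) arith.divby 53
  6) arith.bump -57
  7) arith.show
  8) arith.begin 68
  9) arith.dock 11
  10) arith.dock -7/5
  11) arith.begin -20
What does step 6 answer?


// 1. times(x=-43) -> 0
// 2. begin(x=ANS) -> 0
// 3. dock(x=ANS) -> 0
// 4. begin(x=41) -> 41
// 5. divby(x=53) -> 41/53
// 6. bump(x=-57) -> -2980/53
// 7. show() -> -2980/53
// 8. begin(x=68) -> 68
// 9. dock(x=11) -> 57
// 10. dock(x=-7/5) -> 292/5
// 11. begin(x=-20) -> -20

Answer: -2980/53


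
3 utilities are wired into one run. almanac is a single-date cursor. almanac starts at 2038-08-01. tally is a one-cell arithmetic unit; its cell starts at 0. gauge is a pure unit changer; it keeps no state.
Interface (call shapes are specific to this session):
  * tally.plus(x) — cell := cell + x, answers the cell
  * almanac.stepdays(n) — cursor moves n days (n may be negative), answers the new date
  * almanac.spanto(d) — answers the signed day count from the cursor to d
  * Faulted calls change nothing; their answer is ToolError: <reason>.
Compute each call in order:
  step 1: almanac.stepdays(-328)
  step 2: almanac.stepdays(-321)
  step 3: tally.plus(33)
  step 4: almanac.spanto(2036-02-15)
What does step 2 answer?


~$ almanac.stepdays n=-328
:: 2037-09-07
~$ almanac.stepdays n=-321
:: 2036-10-21
~$ tally.plus x=33
:: 33
~$ almanac.spanto d=2036-02-15
:: -249

Answer: 2036-10-21


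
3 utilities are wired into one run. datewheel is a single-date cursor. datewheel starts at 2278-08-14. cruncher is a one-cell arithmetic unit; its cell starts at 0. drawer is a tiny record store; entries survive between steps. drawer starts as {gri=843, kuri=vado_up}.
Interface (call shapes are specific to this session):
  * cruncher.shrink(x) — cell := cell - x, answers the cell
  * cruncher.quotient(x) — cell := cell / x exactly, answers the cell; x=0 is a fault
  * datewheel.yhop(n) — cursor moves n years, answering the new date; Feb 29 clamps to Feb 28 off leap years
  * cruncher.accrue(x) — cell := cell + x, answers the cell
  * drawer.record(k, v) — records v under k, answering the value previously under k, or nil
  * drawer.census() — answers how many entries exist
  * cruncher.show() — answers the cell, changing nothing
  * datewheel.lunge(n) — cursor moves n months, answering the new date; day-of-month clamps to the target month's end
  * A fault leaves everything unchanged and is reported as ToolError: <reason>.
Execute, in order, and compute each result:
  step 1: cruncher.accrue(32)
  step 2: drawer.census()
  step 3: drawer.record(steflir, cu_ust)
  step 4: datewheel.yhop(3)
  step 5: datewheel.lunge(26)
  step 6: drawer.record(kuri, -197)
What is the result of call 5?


Answer: 2283-10-14

Derivation:
Invoking cruncher.accrue on x: 32, and get 32.
Next I call drawer.census, giving 2.
Invoking drawer.record on k: steflir, v: cu_ust, and observe nil.
I invoke datewheel.yhop on n: 3, yielding 2281-08-14.
Calling datewheel.lunge on n: 26, and observe 2283-10-14.
Next I call drawer.record on k: kuri, v: -197: vado_up.


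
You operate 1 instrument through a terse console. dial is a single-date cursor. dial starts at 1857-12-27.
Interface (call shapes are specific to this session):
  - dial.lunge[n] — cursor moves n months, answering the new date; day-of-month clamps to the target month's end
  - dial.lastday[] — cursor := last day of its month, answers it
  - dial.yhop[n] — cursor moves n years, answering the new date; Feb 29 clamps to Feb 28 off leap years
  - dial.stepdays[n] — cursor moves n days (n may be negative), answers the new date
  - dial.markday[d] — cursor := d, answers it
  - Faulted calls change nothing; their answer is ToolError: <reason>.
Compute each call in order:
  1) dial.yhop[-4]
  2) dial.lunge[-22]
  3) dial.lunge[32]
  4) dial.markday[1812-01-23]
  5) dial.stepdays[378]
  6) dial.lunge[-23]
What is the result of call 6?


Do: dial.yhop[n=-4]
See: 1853-12-27
Do: dial.lunge[n=-22]
See: 1852-02-27
Do: dial.lunge[n=32]
See: 1854-10-27
Do: dial.markday[d=1812-01-23]
See: 1812-01-23
Do: dial.stepdays[n=378]
See: 1813-02-04
Do: dial.lunge[n=-23]
See: 1811-03-04

Answer: 1811-03-04


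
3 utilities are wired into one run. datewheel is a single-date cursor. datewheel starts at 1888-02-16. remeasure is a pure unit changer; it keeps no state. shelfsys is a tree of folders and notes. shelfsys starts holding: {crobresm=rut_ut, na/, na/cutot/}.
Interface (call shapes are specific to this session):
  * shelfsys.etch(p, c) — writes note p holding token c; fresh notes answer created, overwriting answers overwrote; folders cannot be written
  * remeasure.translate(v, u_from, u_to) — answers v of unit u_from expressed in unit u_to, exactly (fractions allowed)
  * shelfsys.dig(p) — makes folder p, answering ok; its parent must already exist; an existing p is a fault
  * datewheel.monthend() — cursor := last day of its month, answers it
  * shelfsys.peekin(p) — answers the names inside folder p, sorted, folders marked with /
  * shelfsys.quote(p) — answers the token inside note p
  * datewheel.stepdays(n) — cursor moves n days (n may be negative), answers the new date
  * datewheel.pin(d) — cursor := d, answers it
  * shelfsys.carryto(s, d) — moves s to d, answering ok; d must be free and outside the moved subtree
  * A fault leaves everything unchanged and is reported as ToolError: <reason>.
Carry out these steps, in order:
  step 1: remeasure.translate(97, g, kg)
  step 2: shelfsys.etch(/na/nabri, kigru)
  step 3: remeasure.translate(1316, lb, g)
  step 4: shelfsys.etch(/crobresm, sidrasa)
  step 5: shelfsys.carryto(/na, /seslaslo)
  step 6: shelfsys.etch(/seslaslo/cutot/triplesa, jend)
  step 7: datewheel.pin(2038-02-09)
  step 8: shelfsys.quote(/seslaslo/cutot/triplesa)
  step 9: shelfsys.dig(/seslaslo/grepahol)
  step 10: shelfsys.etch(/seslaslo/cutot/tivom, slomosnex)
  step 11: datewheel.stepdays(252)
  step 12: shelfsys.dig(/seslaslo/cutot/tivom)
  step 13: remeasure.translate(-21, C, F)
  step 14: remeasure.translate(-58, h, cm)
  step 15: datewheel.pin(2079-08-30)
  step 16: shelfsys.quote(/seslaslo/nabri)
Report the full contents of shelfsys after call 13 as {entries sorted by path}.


Answer: {crobresm=sidrasa, seslaslo/, seslaslo/cutot/, seslaslo/cutot/tivom=slomosnex, seslaslo/cutot/triplesa=jend, seslaslo/grepahol/, seslaslo/nabri=kigru}

Derivation:
CALL remeasure.translate[v=97; u_from=g; u_to=kg]
RET  97/1000
CALL shelfsys.etch[p=/na/nabri; c=kigru]
RET  created
CALL remeasure.translate[v=1316; u_from=lb; u_to=g]
RET  14923188973/25000
CALL shelfsys.etch[p=/crobresm; c=sidrasa]
RET  overwrote
CALL shelfsys.carryto[s=/na; d=/seslaslo]
RET  ok
CALL shelfsys.etch[p=/seslaslo/cutot/triplesa; c=jend]
RET  created
CALL datewheel.pin[d=2038-02-09]
RET  2038-02-09
CALL shelfsys.quote[p=/seslaslo/cutot/triplesa]
RET  jend
CALL shelfsys.dig[p=/seslaslo/grepahol]
RET  ok
CALL shelfsys.etch[p=/seslaslo/cutot/tivom; c=slomosnex]
RET  created
CALL datewheel.stepdays[n=252]
RET  2038-10-19
CALL shelfsys.dig[p=/seslaslo/cutot/tivom]
RET  ToolError: exists
CALL remeasure.translate[v=-21; u_from=C; u_to=F]
RET  -29/5
CALL remeasure.translate[v=-58; u_from=h; u_to=cm]
RET  ToolError: incompatible units
CALL datewheel.pin[d=2079-08-30]
RET  2079-08-30
CALL shelfsys.quote[p=/seslaslo/nabri]
RET  kigru


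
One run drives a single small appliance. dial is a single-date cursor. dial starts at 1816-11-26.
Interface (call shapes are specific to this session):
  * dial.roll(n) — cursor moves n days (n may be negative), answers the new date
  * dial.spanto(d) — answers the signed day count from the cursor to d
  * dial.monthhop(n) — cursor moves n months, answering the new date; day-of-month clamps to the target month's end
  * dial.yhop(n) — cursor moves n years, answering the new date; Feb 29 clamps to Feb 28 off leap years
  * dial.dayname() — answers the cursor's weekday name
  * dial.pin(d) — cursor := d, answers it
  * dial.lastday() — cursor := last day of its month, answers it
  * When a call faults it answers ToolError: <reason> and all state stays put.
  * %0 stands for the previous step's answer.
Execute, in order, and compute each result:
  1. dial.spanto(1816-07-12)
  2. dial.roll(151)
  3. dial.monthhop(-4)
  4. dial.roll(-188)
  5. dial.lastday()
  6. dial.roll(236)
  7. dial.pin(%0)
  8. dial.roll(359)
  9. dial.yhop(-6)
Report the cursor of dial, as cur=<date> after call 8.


Answer: cur=1818-02-15

Derivation:
% 1. dial.spanto(1816-07-12) => -137
% 2. dial.roll(151) => 1817-04-26
% 3. dial.monthhop(-4) => 1816-12-26
% 4. dial.roll(-188) => 1816-06-21
% 5. dial.lastday() => 1816-06-30
% 6. dial.roll(236) => 1817-02-21
% 7. dial.pin(%0) => 1817-02-21
% 8. dial.roll(359) => 1818-02-15
% 9. dial.yhop(-6) => 1812-02-15


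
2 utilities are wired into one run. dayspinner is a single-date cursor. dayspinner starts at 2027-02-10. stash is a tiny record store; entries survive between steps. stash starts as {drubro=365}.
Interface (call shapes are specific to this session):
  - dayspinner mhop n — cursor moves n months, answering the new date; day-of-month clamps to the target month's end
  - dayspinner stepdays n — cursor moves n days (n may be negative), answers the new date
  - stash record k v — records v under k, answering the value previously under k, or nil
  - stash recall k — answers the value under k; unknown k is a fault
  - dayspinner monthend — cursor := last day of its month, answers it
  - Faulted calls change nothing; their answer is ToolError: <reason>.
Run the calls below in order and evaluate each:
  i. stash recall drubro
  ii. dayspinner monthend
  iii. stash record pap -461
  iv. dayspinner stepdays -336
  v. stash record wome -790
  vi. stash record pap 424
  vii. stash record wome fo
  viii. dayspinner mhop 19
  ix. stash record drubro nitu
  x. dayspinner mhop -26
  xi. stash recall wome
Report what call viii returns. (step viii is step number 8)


I call stash recall passing k→drubro, which returns 365.
I try dayspinner monthend(), and get 2027-02-28.
I try stash record passing k→pap, v→-461, yielding nil.
Next I call dayspinner stepdays passing n→-336, and observe 2026-03-29.
I call stash record passing k→wome, v→-790, and observe nil.
Then stash record passing k→pap, v→424, and see -461.
I try stash record passing k→wome, v→fo, giving -790.
I try dayspinner mhop passing n→19, → 2027-10-29.
Using stash record passing k→drubro, v→nitu, → 365.
I invoke dayspinner mhop passing n→-26, yielding 2025-08-29.
I call stash recall passing k→wome, which returns fo.

Answer: 2027-10-29


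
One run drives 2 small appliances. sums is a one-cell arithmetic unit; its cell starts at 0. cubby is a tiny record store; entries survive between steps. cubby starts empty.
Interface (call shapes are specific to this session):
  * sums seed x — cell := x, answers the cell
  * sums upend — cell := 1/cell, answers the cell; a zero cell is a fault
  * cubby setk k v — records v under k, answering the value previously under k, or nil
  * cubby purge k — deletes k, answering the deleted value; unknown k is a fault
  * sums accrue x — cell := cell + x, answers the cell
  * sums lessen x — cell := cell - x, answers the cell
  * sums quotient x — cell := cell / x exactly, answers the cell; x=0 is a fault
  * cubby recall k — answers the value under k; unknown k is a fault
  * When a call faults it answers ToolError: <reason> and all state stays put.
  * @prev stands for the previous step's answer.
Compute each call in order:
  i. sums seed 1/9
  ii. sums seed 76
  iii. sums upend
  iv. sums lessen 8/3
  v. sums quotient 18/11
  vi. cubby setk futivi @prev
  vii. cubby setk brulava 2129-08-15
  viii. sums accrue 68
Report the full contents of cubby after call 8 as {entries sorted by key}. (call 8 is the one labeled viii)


;; 1. sums seed(x=1/9) -> 1/9
;; 2. sums seed(x=76) -> 76
;; 3. sums upend() -> 1/76
;; 4. sums lessen(x=8/3) -> -605/228
;; 5. sums quotient(x=18/11) -> -6655/4104
;; 6. cubby setk(k=futivi, v=@prev) -> nil
;; 7. cubby setk(k=brulava, v=2129-08-15) -> nil
;; 8. sums accrue(x=68) -> 272417/4104

Answer: {brulava=2129-08-15, futivi=-6655/4104}


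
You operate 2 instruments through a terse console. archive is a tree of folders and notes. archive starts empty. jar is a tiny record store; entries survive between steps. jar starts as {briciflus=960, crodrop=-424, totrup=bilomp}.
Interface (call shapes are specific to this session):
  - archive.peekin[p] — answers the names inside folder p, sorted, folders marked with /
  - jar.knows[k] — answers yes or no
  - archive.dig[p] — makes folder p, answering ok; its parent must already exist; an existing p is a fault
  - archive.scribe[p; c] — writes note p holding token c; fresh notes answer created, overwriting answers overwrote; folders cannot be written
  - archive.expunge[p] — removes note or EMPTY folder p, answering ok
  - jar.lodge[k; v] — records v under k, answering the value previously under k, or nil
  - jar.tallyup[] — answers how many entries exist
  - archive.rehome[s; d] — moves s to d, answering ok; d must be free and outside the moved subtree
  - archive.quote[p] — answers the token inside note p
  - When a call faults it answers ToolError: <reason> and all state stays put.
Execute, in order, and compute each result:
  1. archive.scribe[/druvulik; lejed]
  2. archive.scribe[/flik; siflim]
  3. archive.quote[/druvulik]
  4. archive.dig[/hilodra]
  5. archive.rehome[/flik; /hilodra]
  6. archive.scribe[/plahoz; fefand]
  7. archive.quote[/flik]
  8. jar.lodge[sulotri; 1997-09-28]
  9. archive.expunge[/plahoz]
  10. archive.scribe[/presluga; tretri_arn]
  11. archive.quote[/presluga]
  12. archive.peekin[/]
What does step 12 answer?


Answer: [druvulik, flik, hilodra/, presluga]

Derivation:
Do: archive.scribe[p='/druvulik'; c='lejed']
See: created
Do: archive.scribe[p='/flik'; c='siflim']
See: created
Do: archive.quote[p='/druvulik']
See: lejed
Do: archive.dig[p='/hilodra']
See: ok
Do: archive.rehome[s='/flik'; d='/hilodra']
See: ToolError: exists
Do: archive.scribe[p='/plahoz'; c='fefand']
See: created
Do: archive.quote[p='/flik']
See: siflim
Do: jar.lodge[k='sulotri'; v='1997-09-28']
See: nil
Do: archive.expunge[p='/plahoz']
See: ok
Do: archive.scribe[p='/presluga'; c='tretri_arn']
See: created
Do: archive.quote[p='/presluga']
See: tretri_arn
Do: archive.peekin[p='/']
See: [druvulik, flik, hilodra/, presluga]


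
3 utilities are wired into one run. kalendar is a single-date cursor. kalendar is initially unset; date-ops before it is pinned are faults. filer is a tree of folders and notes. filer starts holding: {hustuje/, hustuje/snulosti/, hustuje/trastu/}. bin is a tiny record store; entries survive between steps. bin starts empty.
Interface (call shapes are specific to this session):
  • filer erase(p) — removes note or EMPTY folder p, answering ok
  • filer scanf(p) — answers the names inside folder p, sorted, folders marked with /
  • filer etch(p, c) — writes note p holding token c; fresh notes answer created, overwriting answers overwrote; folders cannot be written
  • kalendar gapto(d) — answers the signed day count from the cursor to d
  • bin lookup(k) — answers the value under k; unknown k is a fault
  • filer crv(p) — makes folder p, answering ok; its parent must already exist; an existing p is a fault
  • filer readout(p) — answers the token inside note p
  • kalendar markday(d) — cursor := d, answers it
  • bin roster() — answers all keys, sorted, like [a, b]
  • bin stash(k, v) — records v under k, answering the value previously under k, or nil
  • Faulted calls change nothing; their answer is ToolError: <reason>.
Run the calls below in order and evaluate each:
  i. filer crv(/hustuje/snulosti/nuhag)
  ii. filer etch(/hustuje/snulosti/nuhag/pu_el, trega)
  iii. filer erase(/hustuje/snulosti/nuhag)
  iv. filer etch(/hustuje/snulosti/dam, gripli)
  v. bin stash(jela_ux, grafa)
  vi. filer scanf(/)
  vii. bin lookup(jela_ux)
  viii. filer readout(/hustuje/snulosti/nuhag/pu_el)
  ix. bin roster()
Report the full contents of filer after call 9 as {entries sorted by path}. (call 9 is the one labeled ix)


Now I run filer crv with /hustuje/snulosti/nuhag, and observe ok.
Invoking filer etch with /hustuje/snulosti/nuhag/pu_el, trega, → created.
Then filer erase with /hustuje/snulosti/nuhag, and see ToolError: not empty.
I use filer etch with /hustuje/snulosti/dam, gripli, and observe created.
Now I run bin stash with jela_ux, grafa: nil.
Using filer scanf with /, which returns [hustuje/].
I try bin lookup with jela_ux, giving grafa.
I use filer readout with /hustuje/snulosti/nuhag/pu_el, which returns trega.
I try bin roster, giving [jela_ux].

Answer: {hustuje/, hustuje/snulosti/, hustuje/snulosti/dam=gripli, hustuje/snulosti/nuhag/, hustuje/snulosti/nuhag/pu_el=trega, hustuje/trastu/}


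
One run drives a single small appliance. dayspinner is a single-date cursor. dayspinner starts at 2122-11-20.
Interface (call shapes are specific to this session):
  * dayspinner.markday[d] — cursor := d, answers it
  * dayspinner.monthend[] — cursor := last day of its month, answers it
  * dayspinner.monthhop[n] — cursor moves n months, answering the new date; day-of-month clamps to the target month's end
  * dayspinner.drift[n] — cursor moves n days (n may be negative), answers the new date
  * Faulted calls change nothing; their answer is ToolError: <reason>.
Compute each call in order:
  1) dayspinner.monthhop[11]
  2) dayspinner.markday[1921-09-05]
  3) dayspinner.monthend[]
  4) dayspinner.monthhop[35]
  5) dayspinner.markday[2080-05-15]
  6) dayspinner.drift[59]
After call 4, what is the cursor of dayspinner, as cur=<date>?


Answer: cur=1924-08-30

Derivation:
Calling monthhop using n→11: 2123-10-20.
Using markday using d→1921-09-05, yielding 1921-09-05.
Invoking monthend, and see 1921-09-30.
Next I call monthhop using n→35, and see 1924-08-30.
I run markday using d→2080-05-15, which returns 2080-05-15.
I use drift using n→59, giving 2080-07-13.


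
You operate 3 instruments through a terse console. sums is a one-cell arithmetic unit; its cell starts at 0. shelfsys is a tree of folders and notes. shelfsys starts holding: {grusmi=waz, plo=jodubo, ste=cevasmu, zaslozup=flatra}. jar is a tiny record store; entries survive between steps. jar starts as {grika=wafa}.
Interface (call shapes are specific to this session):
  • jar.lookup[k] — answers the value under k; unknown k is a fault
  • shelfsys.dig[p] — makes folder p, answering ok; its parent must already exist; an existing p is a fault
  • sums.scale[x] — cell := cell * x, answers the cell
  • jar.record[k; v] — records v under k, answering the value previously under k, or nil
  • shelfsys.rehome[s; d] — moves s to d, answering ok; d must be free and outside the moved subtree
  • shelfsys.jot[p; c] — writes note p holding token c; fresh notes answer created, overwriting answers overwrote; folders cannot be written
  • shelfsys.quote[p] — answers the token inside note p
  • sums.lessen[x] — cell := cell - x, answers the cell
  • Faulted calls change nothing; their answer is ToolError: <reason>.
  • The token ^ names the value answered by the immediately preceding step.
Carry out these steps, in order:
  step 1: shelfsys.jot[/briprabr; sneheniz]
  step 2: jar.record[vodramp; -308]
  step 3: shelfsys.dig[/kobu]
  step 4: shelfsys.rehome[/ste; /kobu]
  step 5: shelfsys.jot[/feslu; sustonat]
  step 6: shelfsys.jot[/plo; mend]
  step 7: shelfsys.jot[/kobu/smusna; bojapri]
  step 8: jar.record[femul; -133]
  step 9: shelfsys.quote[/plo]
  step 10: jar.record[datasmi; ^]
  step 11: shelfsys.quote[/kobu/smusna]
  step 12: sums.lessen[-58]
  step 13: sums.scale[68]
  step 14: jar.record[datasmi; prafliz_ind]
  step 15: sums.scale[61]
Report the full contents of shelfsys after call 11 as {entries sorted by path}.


> jot p: /briprabr c: sneheniz
  created
> record k: vodramp v: -308
  nil
> dig p: /kobu
  ok
> rehome s: /ste d: /kobu
  ToolError: exists
> jot p: /feslu c: sustonat
  created
> jot p: /plo c: mend
  overwrote
> jot p: /kobu/smusna c: bojapri
  created
> record k: femul v: -133
  nil
> quote p: /plo
  mend
> record k: datasmi v: ^
  nil
> quote p: /kobu/smusna
  bojapri
> lessen x: -58
  58
> scale x: 68
  3944
> record k: datasmi v: prafliz_ind
  mend
> scale x: 61
  240584

Answer: {briprabr=sneheniz, feslu=sustonat, grusmi=waz, kobu/, kobu/smusna=bojapri, plo=mend, ste=cevasmu, zaslozup=flatra}


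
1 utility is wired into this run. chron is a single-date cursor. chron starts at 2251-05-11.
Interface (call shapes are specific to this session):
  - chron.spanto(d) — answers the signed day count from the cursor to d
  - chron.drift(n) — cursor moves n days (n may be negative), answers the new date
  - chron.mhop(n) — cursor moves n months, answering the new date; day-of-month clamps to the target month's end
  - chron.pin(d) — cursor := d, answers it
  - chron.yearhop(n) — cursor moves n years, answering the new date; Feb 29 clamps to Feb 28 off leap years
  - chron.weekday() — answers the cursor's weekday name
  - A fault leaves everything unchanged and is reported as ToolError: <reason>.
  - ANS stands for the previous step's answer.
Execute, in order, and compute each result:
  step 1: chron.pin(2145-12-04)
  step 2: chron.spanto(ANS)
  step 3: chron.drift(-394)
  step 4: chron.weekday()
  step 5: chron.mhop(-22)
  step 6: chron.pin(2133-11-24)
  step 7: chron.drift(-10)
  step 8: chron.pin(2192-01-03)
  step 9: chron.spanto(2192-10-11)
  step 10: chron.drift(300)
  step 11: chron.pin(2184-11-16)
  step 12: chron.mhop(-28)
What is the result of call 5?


% chron.pin(2145-12-04) == 2145-12-04
% chron.spanto(ANS) == 0
% chron.drift(-394) == 2144-11-05
% chron.weekday() == Thursday
% chron.mhop(-22) == 2143-01-05
% chron.pin(2133-11-24) == 2133-11-24
% chron.drift(-10) == 2133-11-14
% chron.pin(2192-01-03) == 2192-01-03
% chron.spanto(2192-10-11) == 282
% chron.drift(300) == 2192-10-29
% chron.pin(2184-11-16) == 2184-11-16
% chron.mhop(-28) == 2182-07-16

Answer: 2143-01-05


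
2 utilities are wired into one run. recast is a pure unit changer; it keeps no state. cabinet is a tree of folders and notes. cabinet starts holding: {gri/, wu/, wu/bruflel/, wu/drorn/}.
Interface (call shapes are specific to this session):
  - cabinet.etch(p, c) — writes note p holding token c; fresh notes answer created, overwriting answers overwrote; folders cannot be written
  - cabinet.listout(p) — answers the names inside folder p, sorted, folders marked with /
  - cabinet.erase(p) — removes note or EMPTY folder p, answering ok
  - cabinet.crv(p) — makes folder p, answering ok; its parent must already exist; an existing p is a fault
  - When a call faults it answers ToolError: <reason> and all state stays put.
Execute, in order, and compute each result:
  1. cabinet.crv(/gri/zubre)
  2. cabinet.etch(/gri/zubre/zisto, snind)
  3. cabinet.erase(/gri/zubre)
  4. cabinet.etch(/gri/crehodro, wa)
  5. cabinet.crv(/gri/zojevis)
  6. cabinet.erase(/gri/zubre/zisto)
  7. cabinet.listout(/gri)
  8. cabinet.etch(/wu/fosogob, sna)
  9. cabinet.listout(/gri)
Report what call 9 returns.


I use cabinet.crv passing p→/gri/zubre: ok.
I call cabinet.etch passing p→/gri/zubre/zisto, c→snind, which returns created.
Invoking cabinet.erase passing p→/gri/zubre, and get ToolError: not empty.
I run cabinet.etch passing p→/gri/crehodro, c→wa, yielding created.
I run cabinet.crv passing p→/gri/zojevis, and see ok.
Then cabinet.erase passing p→/gri/zubre/zisto, — result: ok.
Calling cabinet.listout passing p→/gri, giving [crehodro, zojevis/, zubre/].
I try cabinet.etch passing p→/wu/fosogob, c→sna, and see created.
Next I call cabinet.listout passing p→/gri, and get [crehodro, zojevis/, zubre/].

Answer: [crehodro, zojevis/, zubre/]


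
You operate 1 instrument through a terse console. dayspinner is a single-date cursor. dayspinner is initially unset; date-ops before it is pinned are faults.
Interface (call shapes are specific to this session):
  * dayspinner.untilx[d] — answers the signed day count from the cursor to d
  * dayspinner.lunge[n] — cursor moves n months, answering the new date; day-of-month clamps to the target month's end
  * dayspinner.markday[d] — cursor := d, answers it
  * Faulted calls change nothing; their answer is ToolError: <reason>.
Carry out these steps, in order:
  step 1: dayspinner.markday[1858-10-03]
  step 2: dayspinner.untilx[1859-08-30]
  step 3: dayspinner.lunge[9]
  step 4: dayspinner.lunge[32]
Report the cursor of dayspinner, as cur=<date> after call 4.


Answer: cur=1862-03-03

Derivation:
>>> dayspinner.markday d=1858-10-03
= 1858-10-03
>>> dayspinner.untilx d=1859-08-30
= 331
>>> dayspinner.lunge n=9
= 1859-07-03
>>> dayspinner.lunge n=32
= 1862-03-03


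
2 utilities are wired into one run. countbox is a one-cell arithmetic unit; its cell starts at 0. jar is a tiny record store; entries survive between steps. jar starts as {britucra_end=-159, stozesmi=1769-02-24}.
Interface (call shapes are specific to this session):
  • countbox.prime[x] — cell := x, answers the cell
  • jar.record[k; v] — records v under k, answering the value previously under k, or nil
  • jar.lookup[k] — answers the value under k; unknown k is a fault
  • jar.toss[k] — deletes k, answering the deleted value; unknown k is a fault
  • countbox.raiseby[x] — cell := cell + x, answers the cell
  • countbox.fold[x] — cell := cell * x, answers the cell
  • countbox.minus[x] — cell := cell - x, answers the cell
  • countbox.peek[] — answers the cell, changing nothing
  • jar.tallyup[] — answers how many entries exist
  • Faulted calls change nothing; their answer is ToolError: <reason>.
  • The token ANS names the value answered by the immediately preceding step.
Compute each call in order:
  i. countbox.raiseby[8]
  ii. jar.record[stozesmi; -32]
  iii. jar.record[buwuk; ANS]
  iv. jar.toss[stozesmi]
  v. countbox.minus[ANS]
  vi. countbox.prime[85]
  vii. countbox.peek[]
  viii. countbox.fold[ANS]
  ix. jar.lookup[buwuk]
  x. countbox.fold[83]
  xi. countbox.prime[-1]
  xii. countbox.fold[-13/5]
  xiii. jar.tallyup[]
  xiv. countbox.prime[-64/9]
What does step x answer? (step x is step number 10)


> countbox.raiseby x: 8
:: 8
> jar.record k: stozesmi v: -32
:: 1769-02-24
> jar.record k: buwuk v: ANS
:: nil
> jar.toss k: stozesmi
:: -32
> countbox.minus x: ANS
:: 40
> countbox.prime x: 85
:: 85
> countbox.peek
:: 85
> countbox.fold x: ANS
:: 7225
> jar.lookup k: buwuk
:: 1769-02-24
> countbox.fold x: 83
:: 599675
> countbox.prime x: -1
:: -1
> countbox.fold x: -13/5
:: 13/5
> jar.tallyup
:: 2
> countbox.prime x: -64/9
:: -64/9

Answer: 599675


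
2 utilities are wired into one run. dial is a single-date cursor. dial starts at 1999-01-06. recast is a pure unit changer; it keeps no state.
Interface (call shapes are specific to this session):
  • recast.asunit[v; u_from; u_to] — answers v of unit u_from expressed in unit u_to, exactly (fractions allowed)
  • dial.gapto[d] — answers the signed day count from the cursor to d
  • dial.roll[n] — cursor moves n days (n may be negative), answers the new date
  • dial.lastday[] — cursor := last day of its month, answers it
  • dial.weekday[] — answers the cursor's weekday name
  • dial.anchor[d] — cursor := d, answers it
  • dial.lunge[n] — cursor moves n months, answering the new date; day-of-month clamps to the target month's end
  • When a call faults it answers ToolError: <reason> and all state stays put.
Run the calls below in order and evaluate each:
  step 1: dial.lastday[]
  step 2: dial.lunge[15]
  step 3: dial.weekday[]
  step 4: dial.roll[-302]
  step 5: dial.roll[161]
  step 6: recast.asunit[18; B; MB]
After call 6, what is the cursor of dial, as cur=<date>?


·→ dial.lastday()
·← 1999-01-31
·→ dial.lunge(n: 15)
·← 2000-04-30
·→ dial.weekday()
·← Sunday
·→ dial.roll(n: -302)
·← 1999-07-03
·→ dial.roll(n: 161)
·← 1999-12-11
·→ recast.asunit(v: 18, u_from: B, u_to: MB)
·← 9/500000

Answer: cur=1999-12-11
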